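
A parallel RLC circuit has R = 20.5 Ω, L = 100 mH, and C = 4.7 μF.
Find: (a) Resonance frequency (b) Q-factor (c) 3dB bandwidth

Step 1 — Resonance: ω₀ = 1/√(LC) = 1/√(0.1·4.7e-06) = 1459 rad/s.
Step 2 — f₀ = ω₀/(2π) = 232.2 Hz.
Step 3 — Parallel Q: Q = R/(ω₀L) = 20.5/(1459·0.1) = 0.1405.
Step 4 — Bandwidth: Δω = ω₀/Q = 1.038e+04 rad/s; BW = Δω/(2π) = 1652 Hz.

(a) f₀ = 232.2 Hz  (b) Q = 0.1405  (c) BW = 1652 Hz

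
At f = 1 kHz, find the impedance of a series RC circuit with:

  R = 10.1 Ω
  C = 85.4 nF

Step 1 — Angular frequency: ω = 2π·f = 2π·1000 = 6283 rad/s.
Step 2 — Component impedances:
  R: Z = R = 10.1 Ω
  C: Z = 1/(jωC) = -j/(ω·C) = 0 - j1864 Ω
Step 3 — Series combination: Z_total = R + C = 10.1 - j1864 Ω = 1864∠-89.7° Ω.

Z = 10.1 - j1864 Ω = 1864∠-89.7° Ω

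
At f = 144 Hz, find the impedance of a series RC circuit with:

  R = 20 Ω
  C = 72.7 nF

Step 1 — Angular frequency: ω = 2π·f = 2π·144 = 904.8 rad/s.
Step 2 — Component impedances:
  R: Z = R = 20 Ω
  C: Z = 1/(jωC) = -j/(ω·C) = 0 - j1.52e+04 Ω
Step 3 — Series combination: Z_total = R + C = 20 - j1.52e+04 Ω = 1.52e+04∠-89.9° Ω.

Z = 20 - j1.52e+04 Ω = 1.52e+04∠-89.9° Ω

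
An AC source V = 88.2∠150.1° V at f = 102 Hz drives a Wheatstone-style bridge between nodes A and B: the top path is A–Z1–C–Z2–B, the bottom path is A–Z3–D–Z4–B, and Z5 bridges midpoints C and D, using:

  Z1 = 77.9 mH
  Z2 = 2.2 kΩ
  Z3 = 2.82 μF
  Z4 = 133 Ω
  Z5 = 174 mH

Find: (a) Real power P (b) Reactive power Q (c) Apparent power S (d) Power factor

Step 1 — Angular frequency: ω = 2π·f = 2π·102 = 640.9 rad/s.
Step 2 — Component impedances:
  Z1: Z = jωL = j·640.9·0.0779 = 0 + j49.92 Ω
  Z2: Z = R = 2200 Ω
  Z3: Z = 1/(jωC) = -j/(ω·C) = 0 - j553.3 Ω
  Z4: Z = R = 133 Ω
  Z5: Z = jωL = j·640.9·0.174 = 0 + j111.5 Ω
Step 3 — Bridge requires nodal analysis (the Z5 bridge couples midpoints C and D, so the two paths cannot be reduced to a simple series/parallel combination). Setting node B to ground and injecting 1 A at node A, the 3-node admittance system at A, C, D solves to V_A = Z_AB = 134.9 + j209.9 Ω = 249.5∠57.3° Ω.
Step 4 — Source phasor: V = 88.2∠150.1° V = -76.46 + j43.97 V.
Step 5 — Current: I = V / Z = -0.0175 + j0.3531 A = 0.3535∠92.8° A.
Step 6 — Complex power: S = V·I* = 16.86 + j26.23 VA.
Step 7 — Real power: P = Re(S) = 16.86 W.
Step 8 — Reactive power: Q = Im(S) = 26.23 VAR.
Step 9 — Apparent power: |S| = 31.18 VA.
Step 10 — Power factor: PF = P/|S| = 0.5408 (lagging).

(a) P = 16.86 W  (b) Q = 26.23 VAR  (c) S = 31.18 VA  (d) PF = 0.5408 (lagging)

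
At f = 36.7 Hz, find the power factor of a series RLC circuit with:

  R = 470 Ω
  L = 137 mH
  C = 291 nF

Step 1 — Angular frequency: ω = 2π·f = 2π·36.7 = 230.6 rad/s.
Step 2 — Component impedances:
  R: Z = R = 470 Ω
  L: Z = jωL = j·230.6·0.137 = 0 + j31.59 Ω
  C: Z = 1/(jωC) = -j/(ω·C) = 0 - j1.49e+04 Ω
Step 3 — Series combination: Z_total = R + L + C = 470 - j1.487e+04 Ω = 1.488e+04∠-88.2° Ω.
Step 4 — Power factor: PF = cos(φ) = Re(Z)/|Z| = 470/1.488e+04 = 0.03159.
Step 5 — Type: Im(Z) = -1.487e+04 ⇒ leading (phase φ = -88.2°).

PF = 0.03159 (leading, φ = -88.2°)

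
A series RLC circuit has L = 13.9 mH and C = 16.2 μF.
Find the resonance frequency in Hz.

Step 1 — Resonance condition Im(Z)=0 gives ω₀ = 1/√(LC).
Step 2 — ω₀ = 1/√(0.0139·1.62e-05) = 2107 rad/s.
Step 3 — f₀ = ω₀/(2π) = 335.4 Hz.

f₀ = 335.4 Hz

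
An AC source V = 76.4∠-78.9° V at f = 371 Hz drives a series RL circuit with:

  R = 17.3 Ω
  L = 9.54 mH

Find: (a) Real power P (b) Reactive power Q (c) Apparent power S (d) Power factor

Step 1 — Angular frequency: ω = 2π·f = 2π·371 = 2331 rad/s.
Step 2 — Component impedances:
  R: Z = R = 17.3 Ω
  L: Z = jωL = j·2331·0.00954 = 0 + j22.24 Ω
Step 3 — Series combination: Z_total = R + L = 17.3 + j22.24 Ω = 28.18∠52.1° Ω.
Step 4 — Source phasor: V = 76.4∠-78.9° V = 14.71 - j74.97 V.
Step 5 — Current: I = V / Z = -1.78 - j2.046 A = 2.712∠-131.0° A.
Step 6 — Complex power: S = V·I* = 127.2 + j163.5 VA.
Step 7 — Real power: P = Re(S) = 127.2 W.
Step 8 — Reactive power: Q = Im(S) = 163.5 VAR.
Step 9 — Apparent power: |S| = 207.2 VA.
Step 10 — Power factor: PF = P/|S| = 0.614 (lagging).

(a) P = 127.2 W  (b) Q = 163.5 VAR  (c) S = 207.2 VA  (d) PF = 0.614 (lagging)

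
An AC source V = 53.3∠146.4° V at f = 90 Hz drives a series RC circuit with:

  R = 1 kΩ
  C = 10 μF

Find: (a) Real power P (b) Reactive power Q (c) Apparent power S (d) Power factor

Step 1 — Angular frequency: ω = 2π·f = 2π·90 = 565.5 rad/s.
Step 2 — Component impedances:
  R: Z = R = 1000 Ω
  C: Z = 1/(jωC) = -j/(ω·C) = 0 - j176.8 Ω
Step 3 — Series combination: Z_total = R + C = 1000 - j176.8 Ω = 1016∠-10.0° Ω.
Step 4 — Source phasor: V = 53.3∠146.4° V = -44.39 + j29.5 V.
Step 5 — Current: I = V / Z = -0.04811 + j0.02099 A = 0.05249∠156.4° A.
Step 6 — Complex power: S = V·I* = 2.755 - j0.4871 VA.
Step 7 — Real power: P = Re(S) = 2.755 W.
Step 8 — Reactive power: Q = Im(S) = -0.4871 VAR.
Step 9 — Apparent power: |S| = 2.797 VA.
Step 10 — Power factor: PF = P/|S| = 0.9847 (leading).

(a) P = 2.755 W  (b) Q = -0.4871 VAR  (c) S = 2.797 VA  (d) PF = 0.9847 (leading)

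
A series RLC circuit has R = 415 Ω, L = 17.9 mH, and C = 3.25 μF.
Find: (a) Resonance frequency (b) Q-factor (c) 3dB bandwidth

Step 1 — Resonance: ω₀ = 1/√(LC) = 1/√(0.0179·3.25e-06) = 4146 rad/s.
Step 2 — f₀ = ω₀/(2π) = 659.9 Hz.
Step 3 — Series Q: Q = ω₀L/R = 4146·0.0179/415 = 0.1788.
Step 4 — Bandwidth: Δω = ω₀/Q = 2.318e+04 rad/s; BW = Δω/(2π) = 3690 Hz.

(a) f₀ = 659.9 Hz  (b) Q = 0.1788  (c) BW = 3690 Hz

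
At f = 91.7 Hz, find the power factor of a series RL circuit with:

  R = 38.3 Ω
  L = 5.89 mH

Step 1 — Angular frequency: ω = 2π·f = 2π·91.7 = 576.2 rad/s.
Step 2 — Component impedances:
  R: Z = R = 38.3 Ω
  L: Z = jωL = j·576.2·0.00589 = 0 + j3.394 Ω
Step 3 — Series combination: Z_total = R + L = 38.3 + j3.394 Ω = 38.45∠5.1° Ω.
Step 4 — Power factor: PF = cos(φ) = Re(Z)/|Z| = 38.3/38.45 = 0.9961.
Step 5 — Type: Im(Z) = 3.394 ⇒ lagging (phase φ = 5.1°).

PF = 0.9961 (lagging, φ = 5.1°)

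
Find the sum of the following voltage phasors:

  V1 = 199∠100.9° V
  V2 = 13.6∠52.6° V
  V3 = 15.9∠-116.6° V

Step 1 — Convert each phasor to rectangular form:
  V1 = 199·(cos(100.9°) + j·sin(100.9°)) = -37.63 + j195.4 V
  V2 = 13.6·(cos(52.6°) + j·sin(52.6°)) = 8.26 + j10.8 V
  V3 = 15.9·(cos(-116.6°) + j·sin(-116.6°)) = -7.119 - j14.22 V
Step 2 — Sum components: V_total = -36.49 + j192 V.
Step 3 — Convert to polar: |V_total| = 195.4 V, ∠V_total = 100.8°.

V_total = 195.4∠100.8° V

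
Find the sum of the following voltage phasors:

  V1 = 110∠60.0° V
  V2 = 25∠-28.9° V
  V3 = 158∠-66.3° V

Step 1 — Convert each phasor to rectangular form:
  V1 = 110·(cos(60.0°) + j·sin(60.0°)) = 55 + j95.26 V
  V2 = 25·(cos(-28.9°) + j·sin(-28.9°)) = 21.89 - j12.08 V
  V3 = 158·(cos(-66.3°) + j·sin(-66.3°)) = 63.51 - j144.7 V
Step 2 — Sum components: V_total = 140.4 - j61.49 V.
Step 3 — Convert to polar: |V_total| = 153.3 V, ∠V_total = -23.7°.

V_total = 153.3∠-23.7° V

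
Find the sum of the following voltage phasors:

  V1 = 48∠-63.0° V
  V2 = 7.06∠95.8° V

Step 1 — Convert each phasor to rectangular form:
  V1 = 48·(cos(-63.0°) + j·sin(-63.0°)) = 21.79 - j42.77 V
  V2 = 7.06·(cos(95.8°) + j·sin(95.8°)) = -0.7135 + j7.024 V
Step 2 — Sum components: V_total = 21.08 - j35.74 V.
Step 3 — Convert to polar: |V_total| = 41.5 V, ∠V_total = -59.5°.

V_total = 41.5∠-59.5° V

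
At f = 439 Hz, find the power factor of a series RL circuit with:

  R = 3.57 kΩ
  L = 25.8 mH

Step 1 — Angular frequency: ω = 2π·f = 2π·439 = 2758 rad/s.
Step 2 — Component impedances:
  R: Z = R = 3570 Ω
  L: Z = jωL = j·2758·0.0258 = 0 + j71.16 Ω
Step 3 — Series combination: Z_total = R + L = 3570 + j71.16 Ω = 3571∠1.1° Ω.
Step 4 — Power factor: PF = cos(φ) = Re(Z)/|Z| = 3570/3570.7 = 0.9998.
Step 5 — Type: Im(Z) = 71.16 ⇒ lagging (phase φ = 1.1°).

PF = 0.9998 (lagging, φ = 1.1°)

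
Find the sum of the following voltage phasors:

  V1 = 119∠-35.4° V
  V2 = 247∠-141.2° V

Step 1 — Convert each phasor to rectangular form:
  V1 = 119·(cos(-35.4°) + j·sin(-35.4°)) = 97 - j68.93 V
  V2 = 247·(cos(-141.2°) + j·sin(-141.2°)) = -192.5 - j154.8 V
Step 2 — Sum components: V_total = -95.5 - j223.7 V.
Step 3 — Convert to polar: |V_total| = 243.2 V, ∠V_total = -113.1°.

V_total = 243.2∠-113.1° V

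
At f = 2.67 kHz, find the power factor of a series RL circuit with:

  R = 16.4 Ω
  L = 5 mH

Step 1 — Angular frequency: ω = 2π·f = 2π·2670 = 1.678e+04 rad/s.
Step 2 — Component impedances:
  R: Z = R = 16.4 Ω
  L: Z = jωL = j·1.678e+04·0.005 = 0 + j83.88 Ω
Step 3 — Series combination: Z_total = R + L = 16.4 + j83.88 Ω = 85.47∠78.9° Ω.
Step 4 — Power factor: PF = cos(φ) = Re(Z)/|Z| = 16.4/85.47 = 0.1919.
Step 5 — Type: Im(Z) = 83.88 ⇒ lagging (phase φ = 78.9°).

PF = 0.1919 (lagging, φ = 78.9°)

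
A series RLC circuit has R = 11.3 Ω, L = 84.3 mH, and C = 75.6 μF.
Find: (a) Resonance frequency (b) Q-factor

Step 1 — Resonance condition Im(Z)=0 gives ω₀ = 1/√(LC).
Step 2 — ω₀ = 1/√(0.0843·7.56e-05) = 396.1 rad/s.
Step 3 — f₀ = ω₀/(2π) = 63.04 Hz.
Step 4 — Series Q: Q = ω₀L/R = 396.1·0.0843/11.3 = 2.955.

(a) f₀ = 63.04 Hz  (b) Q = 2.955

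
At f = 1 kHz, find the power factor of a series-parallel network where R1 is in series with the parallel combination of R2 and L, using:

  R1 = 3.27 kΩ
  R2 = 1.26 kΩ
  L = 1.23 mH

Step 1 — Angular frequency: ω = 2π·f = 2π·1000 = 6283 rad/s.
Step 2 — Component impedances:
  R1: Z = R = 3270 Ω
  R2: Z = R = 1260 Ω
  L: Z = jωL = j·6283·0.00123 = 0 + j7.728 Ω
Step 3 — Parallel branch: R2 || L = 1/(1/R2 + 1/L) = 0.0474 + j7.728 Ω.
Step 4 — Series with R1: Z_total = R1 + (R2 || L) = 3270 + j7.728 Ω = 3270∠0.1° Ω.
Step 5 — Power factor: PF = cos(φ) = Re(Z)/|Z| = 3270/3270 = 1.
Step 6 — Type: Im(Z) = 7.728 ⇒ lagging (phase φ = 0.1°).

PF = 1 (lagging, φ = 0.1°)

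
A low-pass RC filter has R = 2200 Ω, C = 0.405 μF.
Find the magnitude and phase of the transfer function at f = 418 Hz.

Step 1 — Angular frequency: ω = 2π·418 = 2626 rad/s.
Step 2 — Transfer function: H(jω) = 1/(1 + jωRC).
Step 3 — Denominator: 1 + jωRC = 1 + j·2626·2200·4.05e-07 = 1 + j2.34.
Step 4 — H = 0.1544 - j0.3613.
Step 5 — Magnitude: |H| = 0.393 (-8.1 dB); phase: φ = -66.9°.

|H| = 0.393 (-8.1 dB), φ = -66.9°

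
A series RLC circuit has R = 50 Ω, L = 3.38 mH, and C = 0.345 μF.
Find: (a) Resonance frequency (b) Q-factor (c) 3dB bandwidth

Step 1 — Resonance: ω₀ = 1/√(LC) = 1/√(0.00338·3.45e-07) = 2.928e+04 rad/s.
Step 2 — f₀ = ω₀/(2π) = 4661 Hz.
Step 3 — Series Q: Q = ω₀L/R = 2.928e+04·0.00338/50 = 1.98.
Step 4 — Bandwidth: Δω = ω₀/Q = 1.479e+04 rad/s; BW = Δω/(2π) = 2354 Hz.

(a) f₀ = 4661 Hz  (b) Q = 1.98  (c) BW = 2354 Hz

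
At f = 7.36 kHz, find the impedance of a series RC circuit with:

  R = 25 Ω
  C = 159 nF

Step 1 — Angular frequency: ω = 2π·f = 2π·7360 = 4.624e+04 rad/s.
Step 2 — Component impedances:
  R: Z = R = 25 Ω
  C: Z = 1/(jωC) = -j/(ω·C) = 0 - j136 Ω
Step 3 — Series combination: Z_total = R + C = 25 - j136 Ω = 138.3∠-79.6° Ω.

Z = 25 - j136 Ω = 138.3∠-79.6° Ω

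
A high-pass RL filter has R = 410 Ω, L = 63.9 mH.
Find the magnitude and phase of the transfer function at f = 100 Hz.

Step 1 — Angular frequency: ω = 2π·100 = 628.3 rad/s.
Step 2 — Transfer function: H(jω) = jωL/(R + jωL).
Step 3 — Numerator jωL = j·40.15; denominator R + jωL = 410 + j40.15.
Step 4 — H = 0.009498 + j0.097.
Step 5 — Magnitude: |H| = 0.09746 (-20.2 dB); phase: φ = 84.4°.

|H| = 0.09746 (-20.2 dB), φ = 84.4°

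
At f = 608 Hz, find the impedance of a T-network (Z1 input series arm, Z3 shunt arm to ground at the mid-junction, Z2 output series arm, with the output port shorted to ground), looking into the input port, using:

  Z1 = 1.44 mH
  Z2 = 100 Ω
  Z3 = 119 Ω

Step 1 — Angular frequency: ω = 2π·f = 2π·608 = 3820 rad/s.
Step 2 — Component impedances:
  Z1: Z = jωL = j·3820·0.00144 = 0 + j5.501 Ω
  Z2: Z = R = 100 Ω
  Z3: Z = R = 119 Ω
Step 3 — With the output port shorted to ground, the output series arm Z2 runs from the junction to ground; the shunt arm Z3 also runs from the junction to ground. They appear in parallel: Z3 || Z2 = 54.34 Ω.
Step 4 — Series with input arm Z1: Z_in = Z1 + (Z3 || Z2) = 54.34 + j5.501 Ω = 54.62∠5.8° Ω.

Z = 54.34 + j5.501 Ω = 54.62∠5.8° Ω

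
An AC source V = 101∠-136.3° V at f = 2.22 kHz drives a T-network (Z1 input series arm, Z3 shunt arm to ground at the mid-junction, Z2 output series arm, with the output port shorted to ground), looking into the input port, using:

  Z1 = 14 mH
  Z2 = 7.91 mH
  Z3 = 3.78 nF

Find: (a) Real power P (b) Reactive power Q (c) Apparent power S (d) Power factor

Step 1 — Angular frequency: ω = 2π·f = 2π·2220 = 1.395e+04 rad/s.
Step 2 — Component impedances:
  Z1: Z = jωL = j·1.395e+04·0.014 = 0 + j195.3 Ω
  Z2: Z = jωL = j·1.395e+04·0.00791 = 0 + j110.3 Ω
  Z3: Z = 1/(jωC) = -j/(ω·C) = 0 - j1.897e+04 Ω
Step 3 — With the output port shorted to ground, the output series arm Z2 runs from the junction to ground; the shunt arm Z3 also runs from the junction to ground. They appear in parallel: Z3 || Z2 = 0 + j111 Ω.
Step 4 — Series with input arm Z1: Z_in = Z1 + (Z3 || Z2) = 0 + j306.3 Ω = 306.3∠90.0° Ω.
Step 5 — Source phasor: V = 101∠-136.3° V = -73.02 - j69.78 V.
Step 6 — Current: I = V / Z = -0.2278 + j0.2384 A = 0.3298∠133.7° A.
Step 7 — Complex power: S = V·I* = 0 + j33.31 VA.
Step 8 — Real power: P = Re(S) = 0 W.
Step 9 — Reactive power: Q = Im(S) = 33.31 VAR.
Step 10 — Apparent power: |S| = 33.31 VA.
Step 11 — Power factor: PF = P/|S| = 0 (lagging).

(a) P = 0 W  (b) Q = 33.31 VAR  (c) S = 33.31 VA  (d) PF = 0 (lagging)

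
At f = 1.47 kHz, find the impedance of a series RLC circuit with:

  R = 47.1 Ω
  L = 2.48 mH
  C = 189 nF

Step 1 — Angular frequency: ω = 2π·f = 2π·1470 = 9236 rad/s.
Step 2 — Component impedances:
  R: Z = R = 47.1 Ω
  L: Z = jωL = j·9236·0.00248 = 0 + j22.91 Ω
  C: Z = 1/(jωC) = -j/(ω·C) = 0 - j572.9 Ω
Step 3 — Series combination: Z_total = R + L + C = 47.1 - j549.9 Ω = 552∠-85.1° Ω.

Z = 47.1 - j549.9 Ω = 552∠-85.1° Ω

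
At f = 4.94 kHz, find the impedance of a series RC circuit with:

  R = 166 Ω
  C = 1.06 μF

Step 1 — Angular frequency: ω = 2π·f = 2π·4940 = 3.104e+04 rad/s.
Step 2 — Component impedances:
  R: Z = R = 166 Ω
  C: Z = 1/(jωC) = -j/(ω·C) = 0 - j30.39 Ω
Step 3 — Series combination: Z_total = R + C = 166 - j30.39 Ω = 168.8∠-10.4° Ω.

Z = 166 - j30.39 Ω = 168.8∠-10.4° Ω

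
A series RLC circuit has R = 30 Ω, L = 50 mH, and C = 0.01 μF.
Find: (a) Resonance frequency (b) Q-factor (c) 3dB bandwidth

Step 1 — Resonance condition Im(Z)=0 gives ω₀ = 1/√(LC).
Step 2 — ω₀ = 1/√(0.05·1e-08) = 4.472e+04 rad/s.
Step 3 — f₀ = ω₀/(2π) = 7118 Hz.
Step 4 — Series Q: Q = ω₀L/R = 4.472e+04·0.05/30 = 74.54.
Step 5 — 3dB bandwidth: Δω = ω₀/Q = 600 rad/s; BW = Δω/(2π) = 95.49 Hz.

(a) f₀ = 7118 Hz  (b) Q = 74.54  (c) BW = 95.49 Hz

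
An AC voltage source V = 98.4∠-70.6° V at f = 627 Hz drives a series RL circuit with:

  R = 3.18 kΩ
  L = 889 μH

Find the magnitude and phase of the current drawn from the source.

Step 1 — Angular frequency: ω = 2π·f = 2π·627 = 3940 rad/s.
Step 2 — Component impedances:
  R: Z = R = 3180 Ω
  L: Z = jωL = j·3940·0.000889 = 0 + j3.502 Ω
Step 3 — Series combination: Z_total = R + L = 3180 + j3.502 Ω = 3180∠0.1° Ω.
Step 4 — Source phasor: V = 98.4∠-70.6° V = 32.68 - j92.81 V.
Step 5 — Ohm's law: I = V / Z_total = (32.68 - j92.81) / (3180 + j3.502) = 0.01025 - j0.0292 A.
Step 6 — Convert to polar: |I| = 0.03094 A, ∠I = -70.7°.

I = 0.03094∠-70.7° A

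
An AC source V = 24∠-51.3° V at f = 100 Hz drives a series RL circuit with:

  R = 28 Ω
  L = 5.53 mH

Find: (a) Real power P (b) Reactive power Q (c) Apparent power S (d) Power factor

Step 1 — Angular frequency: ω = 2π·f = 2π·100 = 628.3 rad/s.
Step 2 — Component impedances:
  R: Z = R = 28 Ω
  L: Z = jωL = j·628.3·0.00553 = 0 + j3.475 Ω
Step 3 — Series combination: Z_total = R + L = 28 + j3.475 Ω = 28.21∠7.1° Ω.
Step 4 — Source phasor: V = 24∠-51.3° V = 15.01 - j18.73 V.
Step 5 — Current: I = V / Z = 0.446 - j0.7243 A = 0.8506∠-58.4° A.
Step 6 — Complex power: S = V·I* = 20.26 + j2.514 VA.
Step 7 — Real power: P = Re(S) = 20.26 W.
Step 8 — Reactive power: Q = Im(S) = 2.514 VAR.
Step 9 — Apparent power: |S| = 20.41 VA.
Step 10 — Power factor: PF = P/|S| = 0.9924 (lagging).

(a) P = 20.26 W  (b) Q = 2.514 VAR  (c) S = 20.41 VA  (d) PF = 0.9924 (lagging)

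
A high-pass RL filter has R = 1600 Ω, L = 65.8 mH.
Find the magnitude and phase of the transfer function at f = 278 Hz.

Step 1 — Angular frequency: ω = 2π·278 = 1747 rad/s.
Step 2 — Transfer function: H(jω) = jωL/(R + jωL).
Step 3 — Numerator jωL = j·114.9; denominator R + jωL = 1600 + j114.9.
Step 4 — H = 0.005134 + j0.07147.
Step 5 — Magnitude: |H| = 0.07165 (-22.9 dB); phase: φ = 85.9°.

|H| = 0.07165 (-22.9 dB), φ = 85.9°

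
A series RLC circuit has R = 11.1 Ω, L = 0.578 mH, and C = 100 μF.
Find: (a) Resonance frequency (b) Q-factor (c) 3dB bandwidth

Step 1 — Resonance condition Im(Z)=0 gives ω₀ = 1/√(LC).
Step 2 — ω₀ = 1/√(0.000578·0.0001) = 4159 rad/s.
Step 3 — f₀ = ω₀/(2π) = 662 Hz.
Step 4 — Series Q: Q = ω₀L/R = 4159·0.000578/11.1 = 0.2166.
Step 5 — 3dB bandwidth: Δω = ω₀/Q = 1.92e+04 rad/s; BW = Δω/(2π) = 3056 Hz.

(a) f₀ = 662 Hz  (b) Q = 0.2166  (c) BW = 3056 Hz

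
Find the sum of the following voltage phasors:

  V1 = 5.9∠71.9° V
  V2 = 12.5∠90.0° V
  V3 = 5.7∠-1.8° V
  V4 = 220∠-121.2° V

Step 1 — Convert each phasor to rectangular form:
  V1 = 5.9·(cos(71.9°) + j·sin(71.9°)) = 1.833 + j5.608 V
  V2 = 12.5·(cos(90.0°) + j·sin(90.0°)) = 0 + j12.5 V
  V3 = 5.7·(cos(-1.8°) + j·sin(-1.8°)) = 5.697 - j0.179 V
  V4 = 220·(cos(-121.2°) + j·sin(-121.2°)) = -114 - j188.2 V
Step 2 — Sum components: V_total = -106.4 - j170.3 V.
Step 3 — Convert to polar: |V_total| = 200.8 V, ∠V_total = -122.0°.

V_total = 200.8∠-122.0° V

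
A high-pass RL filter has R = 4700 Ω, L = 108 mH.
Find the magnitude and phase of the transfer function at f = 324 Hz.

Step 1 — Angular frequency: ω = 2π·324 = 2036 rad/s.
Step 2 — Transfer function: H(jω) = jωL/(R + jωL).
Step 3 — Numerator jωL = j·219.9; denominator R + jωL = 4700 + j219.9.
Step 4 — H = 0.002183 + j0.04668.
Step 5 — Magnitude: |H| = 0.04673 (-26.6 dB); phase: φ = 87.3°.

|H| = 0.04673 (-26.6 dB), φ = 87.3°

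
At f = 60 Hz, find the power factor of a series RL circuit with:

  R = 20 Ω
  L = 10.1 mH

Step 1 — Angular frequency: ω = 2π·f = 2π·60 = 377 rad/s.
Step 2 — Component impedances:
  R: Z = R = 20 Ω
  L: Z = jωL = j·377·0.0101 = 0 + j3.808 Ω
Step 3 — Series combination: Z_total = R + L = 20 + j3.808 Ω = 20.36∠10.8° Ω.
Step 4 — Power factor: PF = cos(φ) = Re(Z)/|Z| = 20/20.359 = 0.9824.
Step 5 — Type: Im(Z) = 3.808 ⇒ lagging (phase φ = 10.8°).

PF = 0.9824 (lagging, φ = 10.8°)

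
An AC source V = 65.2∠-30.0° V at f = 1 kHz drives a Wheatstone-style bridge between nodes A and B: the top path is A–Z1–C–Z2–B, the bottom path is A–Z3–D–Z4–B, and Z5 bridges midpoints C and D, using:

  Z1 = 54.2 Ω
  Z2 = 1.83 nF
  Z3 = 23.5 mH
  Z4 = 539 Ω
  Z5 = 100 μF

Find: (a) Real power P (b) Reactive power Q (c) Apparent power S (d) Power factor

Step 1 — Angular frequency: ω = 2π·f = 2π·1000 = 6283 rad/s.
Step 2 — Component impedances:
  Z1: Z = R = 54.2 Ω
  Z2: Z = 1/(jωC) = -j/(ω·C) = 0 - j8.697e+04 Ω
  Z3: Z = jωL = j·6283·0.0235 = 0 + j147.7 Ω
  Z4: Z = R = 539 Ω
  Z5: Z = 1/(jωC) = -j/(ω·C) = 0 - j1.592 Ω
Step 3 — Bridge requires nodal analysis (the Z5 bridge couples midpoints C and D, so the two paths cannot be reduced to a simple series/parallel combination). Setting node B to ground and injecting 1 A at node A, the 3-node admittance system at A, C, D solves to V_A = Z_AB = 587.6 + j13.11 Ω = 587.8∠1.3° Ω.
Step 4 — Source phasor: V = 65.2∠-30.0° V = 56.46 - j32.6 V.
Step 5 — Current: I = V / Z = 0.0948 - j0.05759 A = 0.1109∠-31.3° A.
Step 6 — Complex power: S = V·I* = 7.23 + j0.1613 VA.
Step 7 — Real power: P = Re(S) = 7.23 W.
Step 8 — Reactive power: Q = Im(S) = 0.1613 VAR.
Step 9 — Apparent power: |S| = 7.232 VA.
Step 10 — Power factor: PF = P/|S| = 0.9998 (lagging).

(a) P = 7.23 W  (b) Q = 0.1613 VAR  (c) S = 7.232 VA  (d) PF = 0.9998 (lagging)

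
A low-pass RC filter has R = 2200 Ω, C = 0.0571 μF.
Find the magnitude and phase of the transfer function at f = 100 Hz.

Step 1 — Angular frequency: ω = 2π·100 = 628.3 rad/s.
Step 2 — Transfer function: H(jω) = 1/(1 + jωRC).
Step 3 — Denominator: 1 + jωRC = 1 + j·628.3·2200·5.71e-08 = 1 + j0.07893.
Step 4 — H = 0.9938 - j0.07844.
Step 5 — Magnitude: |H| = 0.9969 (-0.0 dB); phase: φ = -4.5°.

|H| = 0.9969 (-0.0 dB), φ = -4.5°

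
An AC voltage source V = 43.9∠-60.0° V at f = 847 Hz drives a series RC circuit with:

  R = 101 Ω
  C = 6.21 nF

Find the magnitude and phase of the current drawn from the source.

Step 1 — Angular frequency: ω = 2π·f = 2π·847 = 5322 rad/s.
Step 2 — Component impedances:
  R: Z = R = 101 Ω
  C: Z = 1/(jωC) = -j/(ω·C) = 0 - j3.026e+04 Ω
Step 3 — Series combination: Z_total = R + C = 101 - j3.026e+04 Ω = 3.026e+04∠-89.8° Ω.
Step 4 — Source phasor: V = 43.9∠-60.0° V = 21.95 - j38.02 V.
Step 5 — Ohm's law: I = V / Z_total = (21.95 - j38.02) / (101 - j3.026e+04) = 0.001259 + j0.0007212 A.
Step 6 — Convert to polar: |I| = 0.001451 A, ∠I = 29.8°.

I = 0.001451∠29.8° A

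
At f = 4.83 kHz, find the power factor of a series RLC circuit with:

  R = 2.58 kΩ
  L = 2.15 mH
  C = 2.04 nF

Step 1 — Angular frequency: ω = 2π·f = 2π·4830 = 3.035e+04 rad/s.
Step 2 — Component impedances:
  R: Z = R = 2580 Ω
  L: Z = jωL = j·3.035e+04·0.00215 = 0 + j65.25 Ω
  C: Z = 1/(jωC) = -j/(ω·C) = 0 - j1.615e+04 Ω
Step 3 — Series combination: Z_total = R + L + C = 2580 - j1.609e+04 Ω = 1.629e+04∠-80.9° Ω.
Step 4 — Power factor: PF = cos(φ) = Re(Z)/|Z| = 2580/1.629e+04 = 0.1584.
Step 5 — Type: Im(Z) = -1.609e+04 ⇒ leading (phase φ = -80.9°).

PF = 0.1584 (leading, φ = -80.9°)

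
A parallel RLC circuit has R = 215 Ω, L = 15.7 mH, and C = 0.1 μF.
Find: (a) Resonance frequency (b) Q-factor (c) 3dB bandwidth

Step 1 — Resonance: ω₀ = 1/√(LC) = 1/√(0.0157·1e-07) = 2.524e+04 rad/s.
Step 2 — f₀ = ω₀/(2π) = 4017 Hz.
Step 3 — Parallel Q: Q = R/(ω₀L) = 215/(2.524e+04·0.0157) = 0.5426.
Step 4 — Bandwidth: Δω = ω₀/Q = 4.651e+04 rad/s; BW = Δω/(2π) = 7403 Hz.

(a) f₀ = 4017 Hz  (b) Q = 0.5426  (c) BW = 7403 Hz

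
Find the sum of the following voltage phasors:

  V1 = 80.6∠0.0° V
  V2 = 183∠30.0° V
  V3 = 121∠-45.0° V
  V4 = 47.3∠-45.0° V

Step 1 — Convert each phasor to rectangular form:
  V1 = 80.6·(cos(0.0°) + j·sin(0.0°)) = 80.6 V
  V2 = 183·(cos(30.0°) + j·sin(30.0°)) = 158.5 + j91.5 V
  V3 = 121·(cos(-45.0°) + j·sin(-45.0°)) = 85.56 - j85.56 V
  V4 = 47.3·(cos(-45.0°) + j·sin(-45.0°)) = 33.45 - j33.45 V
Step 2 — Sum components: V_total = 358.1 - j27.51 V.
Step 3 — Convert to polar: |V_total| = 359.1 V, ∠V_total = -4.4°.

V_total = 359.1∠-4.4° V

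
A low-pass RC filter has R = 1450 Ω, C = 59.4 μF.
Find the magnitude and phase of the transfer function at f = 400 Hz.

Step 1 — Angular frequency: ω = 2π·400 = 2513 rad/s.
Step 2 — Transfer function: H(jω) = 1/(1 + jωRC).
Step 3 — Denominator: 1 + jωRC = 1 + j·2513·1450·5.94e-05 = 1 + j216.5.
Step 4 — H = 2.134e-05 - j0.00462.
Step 5 — Magnitude: |H| = 0.00462 (-46.7 dB); phase: φ = -89.7°.

|H| = 0.00462 (-46.7 dB), φ = -89.7°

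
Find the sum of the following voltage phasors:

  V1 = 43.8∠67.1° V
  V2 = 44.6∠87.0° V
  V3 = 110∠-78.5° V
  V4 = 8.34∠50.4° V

Step 1 — Convert each phasor to rectangular form:
  V1 = 43.8·(cos(67.1°) + j·sin(67.1°)) = 17.04 + j40.35 V
  V2 = 44.6·(cos(87.0°) + j·sin(87.0°)) = 2.334 + j44.54 V
  V3 = 110·(cos(-78.5°) + j·sin(-78.5°)) = 21.93 - j107.8 V
  V4 = 8.34·(cos(50.4°) + j·sin(50.4°)) = 5.316 + j6.426 V
Step 2 — Sum components: V_total = 46.62 - j16.48 V.
Step 3 — Convert to polar: |V_total| = 49.45 V, ∠V_total = -19.5°.

V_total = 49.45∠-19.5° V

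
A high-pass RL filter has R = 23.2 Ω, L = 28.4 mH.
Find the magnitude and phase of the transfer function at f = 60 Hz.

Step 1 — Angular frequency: ω = 2π·60 = 377 rad/s.
Step 2 — Transfer function: H(jω) = jωL/(R + jωL).
Step 3 — Numerator jωL = j·10.71; denominator R + jωL = 23.2 + j10.71.
Step 4 — H = 0.1756 + j0.3805.
Step 5 — Magnitude: |H| = 0.419 (-7.6 dB); phase: φ = 65.2°.

|H| = 0.419 (-7.6 dB), φ = 65.2°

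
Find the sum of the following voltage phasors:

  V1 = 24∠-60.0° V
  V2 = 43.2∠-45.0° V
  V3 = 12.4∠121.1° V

Step 1 — Convert each phasor to rectangular form:
  V1 = 24·(cos(-60.0°) + j·sin(-60.0°)) = 12 - j20.78 V
  V2 = 43.2·(cos(-45.0°) + j·sin(-45.0°)) = 30.55 - j30.55 V
  V3 = 12.4·(cos(121.1°) + j·sin(121.1°)) = -6.405 + j10.62 V
Step 2 — Sum components: V_total = 36.14 - j40.71 V.
Step 3 — Convert to polar: |V_total| = 54.44 V, ∠V_total = -48.4°.

V_total = 54.44∠-48.4° V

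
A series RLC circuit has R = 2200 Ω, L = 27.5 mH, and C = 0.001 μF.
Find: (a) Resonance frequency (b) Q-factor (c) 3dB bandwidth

Step 1 — Resonance: ω₀ = 1/√(LC) = 1/√(0.0275·1e-09) = 1.907e+05 rad/s.
Step 2 — f₀ = ω₀/(2π) = 3.035e+04 Hz.
Step 3 — Series Q: Q = ω₀L/R = 1.907e+05·0.0275/2200 = 2.384.
Step 4 — Bandwidth: Δω = ω₀/Q = 8e+04 rad/s; BW = Δω/(2π) = 1.273e+04 Hz.

(a) f₀ = 3.035e+04 Hz  (b) Q = 2.384  (c) BW = 1.273e+04 Hz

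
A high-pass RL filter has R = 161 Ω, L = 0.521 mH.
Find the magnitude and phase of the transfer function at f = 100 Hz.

Step 1 — Angular frequency: ω = 2π·100 = 628.3 rad/s.
Step 2 — Transfer function: H(jω) = jωL/(R + jωL).
Step 3 — Numerator jωL = j·0.3274; denominator R + jωL = 161 + j0.3274.
Step 4 — H = 4.134e-06 + j0.002033.
Step 5 — Magnitude: |H| = 0.002033 (-53.8 dB); phase: φ = 89.9°.

|H| = 0.002033 (-53.8 dB), φ = 89.9°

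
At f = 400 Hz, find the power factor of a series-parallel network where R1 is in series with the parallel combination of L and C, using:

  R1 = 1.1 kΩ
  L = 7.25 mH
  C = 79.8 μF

Step 1 — Angular frequency: ω = 2π·f = 2π·400 = 2513 rad/s.
Step 2 — Component impedances:
  R1: Z = R = 1100 Ω
  L: Z = jωL = j·2513·0.00725 = 0 + j18.22 Ω
  C: Z = 1/(jωC) = -j/(ω·C) = 0 - j4.986 Ω
Step 3 — Parallel branch: L || C = 1/(1/L + 1/C) = 0 - j6.864 Ω.
Step 4 — Series with R1: Z_total = R1 + (L || C) = 1100 - j6.864 Ω = 1100∠-0.4° Ω.
Step 5 — Power factor: PF = cos(φ) = Re(Z)/|Z| = 1100/1100 = 1.
Step 6 — Type: Im(Z) = -6.864 ⇒ leading (phase φ = -0.4°).

PF = 1 (leading, φ = -0.4°)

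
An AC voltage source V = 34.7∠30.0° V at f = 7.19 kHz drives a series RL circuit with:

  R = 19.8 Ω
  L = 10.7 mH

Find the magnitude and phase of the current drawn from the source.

Step 1 — Angular frequency: ω = 2π·f = 2π·7190 = 4.518e+04 rad/s.
Step 2 — Component impedances:
  R: Z = R = 19.8 Ω
  L: Z = jωL = j·4.518e+04·0.0107 = 0 + j483.4 Ω
Step 3 — Series combination: Z_total = R + L = 19.8 + j483.4 Ω = 483.8∠87.7° Ω.
Step 4 — Source phasor: V = 34.7∠30.0° V = 30.05 + j17.35 V.
Step 5 — Ohm's law: I = V / Z_total = (30.05 + j17.35) / (19.8 + j483.4) = 0.03837 - j0.0606 A.
Step 6 — Convert to polar: |I| = 0.07173 A, ∠I = -57.7°.

I = 0.07173∠-57.7° A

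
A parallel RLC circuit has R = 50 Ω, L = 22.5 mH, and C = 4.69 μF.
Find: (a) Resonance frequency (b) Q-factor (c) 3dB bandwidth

Step 1 — Resonance: ω₀ = 1/√(LC) = 1/√(0.0225·4.69e-06) = 3078 rad/s.
Step 2 — f₀ = ω₀/(2π) = 489.9 Hz.
Step 3 — Parallel Q: Q = R/(ω₀L) = 50/(3078·0.0225) = 0.7219.
Step 4 — Bandwidth: Δω = ω₀/Q = 4264 rad/s; BW = Δω/(2π) = 678.7 Hz.

(a) f₀ = 489.9 Hz  (b) Q = 0.7219  (c) BW = 678.7 Hz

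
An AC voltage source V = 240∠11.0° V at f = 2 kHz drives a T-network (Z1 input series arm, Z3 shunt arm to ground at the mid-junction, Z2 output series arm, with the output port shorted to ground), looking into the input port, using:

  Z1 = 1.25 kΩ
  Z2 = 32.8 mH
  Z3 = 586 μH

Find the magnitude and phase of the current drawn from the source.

Step 1 — Angular frequency: ω = 2π·f = 2π·2000 = 1.257e+04 rad/s.
Step 2 — Component impedances:
  Z1: Z = R = 1250 Ω
  Z2: Z = jωL = j·1.257e+04·0.0328 = 0 + j412.2 Ω
  Z3: Z = jωL = j·1.257e+04·0.000586 = 0 + j7.364 Ω
Step 3 — With the output port shorted to ground, the output series arm Z2 runs from the junction to ground; the shunt arm Z3 also runs from the junction to ground. They appear in parallel: Z3 || Z2 = 0 + j7.235 Ω.
Step 4 — Series with input arm Z1: Z_in = Z1 + (Z3 || Z2) = 1250 + j7.235 Ω = 1250∠0.3° Ω.
Step 5 — Source phasor: V = 240∠11.0° V = 235.6 + j45.79 V.
Step 6 — Ohm's law: I = V / Z_total = (235.6 + j45.79) / (1250 + j7.235) = 0.1887 + j0.03554 A.
Step 7 — Convert to polar: |I| = 0.192 A, ∠I = 10.7°.

I = 0.192∠10.7° A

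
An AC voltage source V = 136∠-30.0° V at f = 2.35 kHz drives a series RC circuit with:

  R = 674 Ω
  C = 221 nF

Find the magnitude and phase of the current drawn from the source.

Step 1 — Angular frequency: ω = 2π·f = 2π·2350 = 1.477e+04 rad/s.
Step 2 — Component impedances:
  R: Z = R = 674 Ω
  C: Z = 1/(jωC) = -j/(ω·C) = 0 - j306.5 Ω
Step 3 — Series combination: Z_total = R + C = 674 - j306.5 Ω = 740.4∠-24.5° Ω.
Step 4 — Source phasor: V = 136∠-30.0° V = 117.8 - j68 V.
Step 5 — Ohm's law: I = V / Z_total = (117.8 - j68) / (674 - j306.5) = 0.1828 - j0.01776 A.
Step 6 — Convert to polar: |I| = 0.1837 A, ∠I = -5.5°.

I = 0.1837∠-5.5° A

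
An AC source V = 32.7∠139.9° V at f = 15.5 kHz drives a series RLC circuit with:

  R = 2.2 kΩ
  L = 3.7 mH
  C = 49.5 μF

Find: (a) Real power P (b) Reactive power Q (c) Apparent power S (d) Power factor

Step 1 — Angular frequency: ω = 2π·f = 2π·1.55e+04 = 9.739e+04 rad/s.
Step 2 — Component impedances:
  R: Z = R = 2200 Ω
  L: Z = jωL = j·9.739e+04·0.0037 = 0 + j360.3 Ω
  C: Z = 1/(jωC) = -j/(ω·C) = 0 - j0.2074 Ω
Step 3 — Series combination: Z_total = R + L + C = 2200 + j360.1 Ω = 2229∠9.3° Ω.
Step 4 — Source phasor: V = 32.7∠139.9° V = -25.01 + j21.06 V.
Step 5 — Current: I = V / Z = -0.009546 + j0.01114 A = 0.01467∠130.6° A.
Step 6 — Complex power: S = V·I* = 0.4734 + j0.07749 VA.
Step 7 — Real power: P = Re(S) = 0.4734 W.
Step 8 — Reactive power: Q = Im(S) = 0.07749 VAR.
Step 9 — Apparent power: |S| = 0.4797 VA.
Step 10 — Power factor: PF = P/|S| = 0.9869 (lagging).

(a) P = 0.4734 W  (b) Q = 0.07749 VAR  (c) S = 0.4797 VA  (d) PF = 0.9869 (lagging)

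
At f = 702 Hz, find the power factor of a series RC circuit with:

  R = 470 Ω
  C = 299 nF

Step 1 — Angular frequency: ω = 2π·f = 2π·702 = 4411 rad/s.
Step 2 — Component impedances:
  R: Z = R = 470 Ω
  C: Z = 1/(jωC) = -j/(ω·C) = 0 - j758.2 Ω
Step 3 — Series combination: Z_total = R + C = 470 - j758.2 Ω = 892.1∠-58.2° Ω.
Step 4 — Power factor: PF = cos(φ) = Re(Z)/|Z| = 470/892.1 = 0.5268.
Step 5 — Type: Im(Z) = -758.2 ⇒ leading (phase φ = -58.2°).

PF = 0.5268 (leading, φ = -58.2°)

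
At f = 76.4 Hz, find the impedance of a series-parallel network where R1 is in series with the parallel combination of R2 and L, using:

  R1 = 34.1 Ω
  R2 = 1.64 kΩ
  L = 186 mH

Step 1 — Angular frequency: ω = 2π·f = 2π·76.4 = 480 rad/s.
Step 2 — Component impedances:
  R1: Z = R = 34.1 Ω
  R2: Z = R = 1640 Ω
  L: Z = jωL = j·480·0.186 = 0 + j89.29 Ω
Step 3 — Parallel branch: R2 || L = 1/(1/R2 + 1/L) = 4.847 + j89.02 Ω.
Step 4 — Series with R1: Z_total = R1 + (R2 || L) = 38.95 + j89.02 Ω = 97.17∠66.4° Ω.

Z = 38.95 + j89.02 Ω = 97.17∠66.4° Ω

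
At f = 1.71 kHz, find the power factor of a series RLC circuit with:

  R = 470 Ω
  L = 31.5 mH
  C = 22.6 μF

Step 1 — Angular frequency: ω = 2π·f = 2π·1710 = 1.074e+04 rad/s.
Step 2 — Component impedances:
  R: Z = R = 470 Ω
  L: Z = jωL = j·1.074e+04·0.0315 = 0 + j338.4 Ω
  C: Z = 1/(jωC) = -j/(ω·C) = 0 - j4.118 Ω
Step 3 — Series combination: Z_total = R + L + C = 470 + j334.3 Ω = 576.8∠35.4° Ω.
Step 4 — Power factor: PF = cos(φ) = Re(Z)/|Z| = 470/576.78 = 0.8149.
Step 5 — Type: Im(Z) = 334.3 ⇒ lagging (phase φ = 35.4°).

PF = 0.8149 (lagging, φ = 35.4°)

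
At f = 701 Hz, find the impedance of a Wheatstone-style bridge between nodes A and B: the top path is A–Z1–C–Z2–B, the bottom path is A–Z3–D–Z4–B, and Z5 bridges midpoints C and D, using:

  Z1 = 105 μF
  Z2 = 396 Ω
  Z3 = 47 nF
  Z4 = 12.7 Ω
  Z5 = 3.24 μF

Step 1 — Angular frequency: ω = 2π·f = 2π·701 = 4405 rad/s.
Step 2 — Component impedances:
  Z1: Z = 1/(jωC) = -j/(ω·C) = 0 - j2.162 Ω
  Z2: Z = R = 396 Ω
  Z3: Z = 1/(jωC) = -j/(ω·C) = 0 - j4831 Ω
  Z4: Z = R = 12.7 Ω
  Z5: Z = 1/(jωC) = -j/(ω·C) = 0 - j70.07 Ω
Step 3 — Bridge requires nodal analysis (the Z5 bridge couples midpoints C and D, so the two paths cannot be reduced to a simple series/parallel combination). Setting node B to ground and injecting 1 A at node A, the 3-node admittance system at A, C, D solves to V_A = Z_AB = 22.95 - j65.15 Ω = 69.07∠-70.6° Ω.

Z = 22.95 - j65.15 Ω = 69.07∠-70.6° Ω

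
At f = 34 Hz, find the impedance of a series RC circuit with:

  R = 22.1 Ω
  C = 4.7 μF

Step 1 — Angular frequency: ω = 2π·f = 2π·34 = 213.6 rad/s.
Step 2 — Component impedances:
  R: Z = R = 22.1 Ω
  C: Z = 1/(jωC) = -j/(ω·C) = 0 - j996 Ω
Step 3 — Series combination: Z_total = R + C = 22.1 - j996 Ω = 996.2∠-88.7° Ω.

Z = 22.1 - j996 Ω = 996.2∠-88.7° Ω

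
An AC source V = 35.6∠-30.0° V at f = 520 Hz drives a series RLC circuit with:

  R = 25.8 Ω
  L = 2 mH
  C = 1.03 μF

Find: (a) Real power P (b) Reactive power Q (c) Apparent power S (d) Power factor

Step 1 — Angular frequency: ω = 2π·f = 2π·520 = 3267 rad/s.
Step 2 — Component impedances:
  R: Z = R = 25.8 Ω
  L: Z = jωL = j·3267·0.002 = 0 + j6.535 Ω
  C: Z = 1/(jωC) = -j/(ω·C) = 0 - j297.2 Ω
Step 3 — Series combination: Z_total = R + L + C = 25.8 - j290.6 Ω = 291.8∠-84.9° Ω.
Step 4 — Source phasor: V = 35.6∠-30.0° V = 30.83 - j17.8 V.
Step 5 — Current: I = V / Z = 0.07011 + j0.09986 A = 0.122∠54.9° A.
Step 6 — Complex power: S = V·I* = 0.3841 - j4.327 VA.
Step 7 — Real power: P = Re(S) = 0.3841 W.
Step 8 — Reactive power: Q = Im(S) = -4.327 VAR.
Step 9 — Apparent power: |S| = 4.344 VA.
Step 10 — Power factor: PF = P/|S| = 0.08843 (leading).

(a) P = 0.3841 W  (b) Q = -4.327 VAR  (c) S = 4.344 VA  (d) PF = 0.08843 (leading)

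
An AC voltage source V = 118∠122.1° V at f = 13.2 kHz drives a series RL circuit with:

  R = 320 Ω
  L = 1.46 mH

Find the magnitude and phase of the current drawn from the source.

Step 1 — Angular frequency: ω = 2π·f = 2π·1.32e+04 = 8.294e+04 rad/s.
Step 2 — Component impedances:
  R: Z = R = 320 Ω
  L: Z = jωL = j·8.294e+04·0.00146 = 0 + j121.1 Ω
Step 3 — Series combination: Z_total = R + L = 320 + j121.1 Ω = 342.1∠20.7° Ω.
Step 4 — Source phasor: V = 118∠122.1° V = -62.71 + j99.96 V.
Step 5 — Ohm's law: I = V / Z_total = (-62.71 + j99.96) / (320 + j121.1) = -0.06801 + j0.3381 A.
Step 6 — Convert to polar: |I| = 0.3449 A, ∠I = 101.4°.

I = 0.3449∠101.4° A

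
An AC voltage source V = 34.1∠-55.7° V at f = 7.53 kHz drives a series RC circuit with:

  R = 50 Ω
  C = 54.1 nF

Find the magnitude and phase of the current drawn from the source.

Step 1 — Angular frequency: ω = 2π·f = 2π·7530 = 4.731e+04 rad/s.
Step 2 — Component impedances:
  R: Z = R = 50 Ω
  C: Z = 1/(jωC) = -j/(ω·C) = 0 - j390.7 Ω
Step 3 — Series combination: Z_total = R + C = 50 - j390.7 Ω = 393.9∠-82.7° Ω.
Step 4 — Source phasor: V = 34.1∠-55.7° V = 19.22 - j28.17 V.
Step 5 — Ohm's law: I = V / Z_total = (19.22 - j28.17) / (50 - j390.7) = 0.07714 + j0.03931 A.
Step 6 — Convert to polar: |I| = 0.08658 A, ∠I = 27.0°.

I = 0.08658∠27.0° A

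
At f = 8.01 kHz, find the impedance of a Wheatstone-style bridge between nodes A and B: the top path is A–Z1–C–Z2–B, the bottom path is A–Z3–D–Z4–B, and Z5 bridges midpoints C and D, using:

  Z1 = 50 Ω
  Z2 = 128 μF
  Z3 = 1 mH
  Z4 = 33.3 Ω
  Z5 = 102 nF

Step 1 — Angular frequency: ω = 2π·f = 2π·8010 = 5.033e+04 rad/s.
Step 2 — Component impedances:
  Z1: Z = R = 50 Ω
  Z2: Z = 1/(jωC) = -j/(ω·C) = 0 - j0.1552 Ω
  Z3: Z = jωL = j·5.033e+04·0.001 = 0 + j50.33 Ω
  Z4: Z = R = 33.3 Ω
  Z5: Z = 1/(jωC) = -j/(ω·C) = 0 - j194.8 Ω
Step 3 — Bridge requires nodal analysis (the Z5 bridge couples midpoints C and D, so the two paths cannot be reduced to a simple series/parallel combination). Setting node B to ground and injecting 1 A at node A, the 3-node admittance system at A, C, D solves to V_A = Z_AB = 26.63 + j12.71 Ω = 29.51∠25.5° Ω.

Z = 26.63 + j12.71 Ω = 29.51∠25.5° Ω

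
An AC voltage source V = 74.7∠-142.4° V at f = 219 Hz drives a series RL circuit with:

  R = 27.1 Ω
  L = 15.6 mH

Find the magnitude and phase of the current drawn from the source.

Step 1 — Angular frequency: ω = 2π·f = 2π·219 = 1376 rad/s.
Step 2 — Component impedances:
  R: Z = R = 27.1 Ω
  L: Z = jωL = j·1376·0.0156 = 0 + j21.47 Ω
Step 3 — Series combination: Z_total = R + L = 27.1 + j21.47 Ω = 34.57∠38.4° Ω.
Step 4 — Source phasor: V = 74.7∠-142.4° V = -59.18 - j45.58 V.
Step 5 — Ohm's law: I = V / Z_total = (-59.18 - j45.58) / (27.1 + j21.47) = -2.161 + j0.02952 A.
Step 6 — Convert to polar: |I| = 2.161 A, ∠I = 179.2°.

I = 2.161∠179.2° A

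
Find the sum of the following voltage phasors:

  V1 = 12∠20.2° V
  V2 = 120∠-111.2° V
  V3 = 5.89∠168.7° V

Step 1 — Convert each phasor to rectangular form:
  V1 = 12·(cos(20.2°) + j·sin(20.2°)) = 11.26 + j4.144 V
  V2 = 120·(cos(-111.2°) + j·sin(-111.2°)) = -43.39 - j111.9 V
  V3 = 5.89·(cos(168.7°) + j·sin(168.7°)) = -5.776 + j1.154 V
Step 2 — Sum components: V_total = -37.91 - j106.6 V.
Step 3 — Convert to polar: |V_total| = 113.1 V, ∠V_total = -109.6°.

V_total = 113.1∠-109.6° V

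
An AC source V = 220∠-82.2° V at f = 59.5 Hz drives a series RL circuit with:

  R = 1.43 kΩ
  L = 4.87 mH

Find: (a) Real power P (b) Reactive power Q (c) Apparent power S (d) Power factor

Step 1 — Angular frequency: ω = 2π·f = 2π·59.5 = 373.8 rad/s.
Step 2 — Component impedances:
  R: Z = R = 1430 Ω
  L: Z = jωL = j·373.8·0.00487 = 0 + j1.821 Ω
Step 3 — Series combination: Z_total = R + L = 1430 + j1.821 Ω = 1430∠0.1° Ω.
Step 4 — Source phasor: V = 220∠-82.2° V = 29.86 - j218 V.
Step 5 — Current: I = V / Z = 0.02069 - j0.1524 A = 0.1538∠-82.3° A.
Step 6 — Complex power: S = V·I* = 33.85 + j0.04309 VA.
Step 7 — Real power: P = Re(S) = 33.85 W.
Step 8 — Reactive power: Q = Im(S) = 0.04309 VAR.
Step 9 — Apparent power: |S| = 33.85 VA.
Step 10 — Power factor: PF = P/|S| = 1 (lagging).

(a) P = 33.85 W  (b) Q = 0.04309 VAR  (c) S = 33.85 VA  (d) PF = 1 (lagging)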